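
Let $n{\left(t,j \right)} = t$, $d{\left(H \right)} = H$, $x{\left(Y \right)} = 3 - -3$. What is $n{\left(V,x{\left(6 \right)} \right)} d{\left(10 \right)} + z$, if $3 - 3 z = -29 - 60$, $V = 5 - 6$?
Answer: $\frac{62}{3} \approx 20.667$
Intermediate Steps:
$x{\left(Y \right)} = 6$ ($x{\left(Y \right)} = 3 + 3 = 6$)
$V = -1$ ($V = 5 - 6 = -1$)
$z = \frac{92}{3}$ ($z = 1 - \frac{-29 - 60}{3} = 1 - - \frac{89}{3} = 1 + \frac{89}{3} = \frac{92}{3} \approx 30.667$)
$n{\left(V,x{\left(6 \right)} \right)} d{\left(10 \right)} + z = \left(-1\right) 10 + \frac{92}{3} = -10 + \frac{92}{3} = \frac{62}{3}$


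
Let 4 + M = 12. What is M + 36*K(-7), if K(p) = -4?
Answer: -136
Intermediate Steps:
M = 8 (M = -4 + 12 = 8)
M + 36*K(-7) = 8 + 36*(-4) = 8 - 144 = -136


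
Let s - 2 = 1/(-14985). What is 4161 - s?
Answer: 62322616/14985 ≈ 4159.0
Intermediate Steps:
s = 29969/14985 (s = 2 + 1/(-14985) = 2 - 1/14985 = 29969/14985 ≈ 1.9999)
4161 - s = 4161 - 1*29969/14985 = 4161 - 29969/14985 = 62322616/14985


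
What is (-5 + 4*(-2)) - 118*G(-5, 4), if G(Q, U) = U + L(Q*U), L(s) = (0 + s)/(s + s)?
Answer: -544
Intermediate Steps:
L(s) = 1/2 (L(s) = s/((2*s)) = s*(1/(2*s)) = 1/2)
G(Q, U) = 1/2 + U (G(Q, U) = U + 1/2 = 1/2 + U)
(-5 + 4*(-2)) - 118*G(-5, 4) = (-5 + 4*(-2)) - 118*(1/2 + 4) = (-5 - 8) - 118*9/2 = -13 - 531 = -544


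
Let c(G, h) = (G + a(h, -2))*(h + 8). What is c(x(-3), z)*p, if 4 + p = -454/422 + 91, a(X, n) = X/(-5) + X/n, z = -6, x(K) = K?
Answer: 43512/211 ≈ 206.22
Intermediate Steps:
a(X, n) = -X/5 + X/n (a(X, n) = X*(-1/5) + X/n = -X/5 + X/n)
p = 18130/211 (p = -4 + (-454/422 + 91) = -4 + (-454*1/422 + 91) = -4 + (-227/211 + 91) = -4 + 18974/211 = 18130/211 ≈ 85.924)
c(G, h) = (8 + h)*(G - 7*h/10) (c(G, h) = (G + (-h/5 + h/(-2)))*(h + 8) = (G + (-h/5 + h*(-1/2)))*(8 + h) = (G + (-h/5 - h/2))*(8 + h) = (G - 7*h/10)*(8 + h) = (8 + h)*(G - 7*h/10))
c(x(-3), z)*p = (8*(-3) - 28/5*(-6) - 7/10*(-6)**2 - 3*(-6))*(18130/211) = (-24 + 168/5 - 7/10*36 + 18)*(18130/211) = (-24 + 168/5 - 126/5 + 18)*(18130/211) = (12/5)*(18130/211) = 43512/211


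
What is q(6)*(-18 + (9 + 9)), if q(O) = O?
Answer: 0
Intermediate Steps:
q(6)*(-18 + (9 + 9)) = 6*(-18 + (9 + 9)) = 6*(-18 + 18) = 6*0 = 0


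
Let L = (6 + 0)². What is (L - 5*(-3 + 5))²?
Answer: 676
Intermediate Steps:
L = 36 (L = 6² = 36)
(L - 5*(-3 + 5))² = (36 - 5*(-3 + 5))² = (36 - 5*2)² = (36 - 10)² = 26² = 676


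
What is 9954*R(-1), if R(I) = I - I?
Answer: 0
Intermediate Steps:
R(I) = 0
9954*R(-1) = 9954*0 = 0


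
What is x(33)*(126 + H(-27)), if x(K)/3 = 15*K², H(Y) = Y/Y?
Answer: 6223635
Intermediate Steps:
H(Y) = 1
x(K) = 45*K² (x(K) = 3*(15*K²) = 45*K²)
x(33)*(126 + H(-27)) = (45*33²)*(126 + 1) = (45*1089)*127 = 49005*127 = 6223635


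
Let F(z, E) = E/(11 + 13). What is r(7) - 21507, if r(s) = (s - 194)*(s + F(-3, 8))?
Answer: -68635/3 ≈ -22878.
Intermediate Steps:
F(z, E) = E/24
r(s) = (-194 + s)*(⅓ + s) (r(s) = (s - 194)*(s + (1/24)*8) = (-194 + s)*(s + ⅓) = (-194 + s)*(⅓ + s))
r(7) - 21507 = (-194/3 + 7² - 581/3*7) - 21507 = (-194/3 + 49 - 4067/3) - 21507 = -4114/3 - 21507 = -68635/3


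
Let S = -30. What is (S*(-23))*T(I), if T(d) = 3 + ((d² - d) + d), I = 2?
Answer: 4830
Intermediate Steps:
T(d) = 3 + d²
(S*(-23))*T(I) = (-30*(-23))*(3 + 2²) = 690*(3 + 4) = 690*7 = 4830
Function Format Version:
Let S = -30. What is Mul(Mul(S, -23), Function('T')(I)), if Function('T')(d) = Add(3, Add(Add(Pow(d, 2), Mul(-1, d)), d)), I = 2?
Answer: 4830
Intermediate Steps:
Function('T')(d) = Add(3, Pow(d, 2))
Mul(Mul(S, -23), Function('T')(I)) = Mul(Mul(-30, -23), Add(3, Pow(2, 2))) = Mul(690, Add(3, 4)) = Mul(690, 7) = 4830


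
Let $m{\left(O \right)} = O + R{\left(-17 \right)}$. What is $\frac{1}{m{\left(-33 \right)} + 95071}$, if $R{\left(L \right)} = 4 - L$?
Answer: $\frac{1}{95059} \approx 1.052 \cdot 10^{-5}$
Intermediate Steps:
$m{\left(O \right)} = 21 + O$ ($m{\left(O \right)} = O + \left(4 - -17\right) = O + \left(4 + 17\right) = O + 21 = 21 + O$)
$\frac{1}{m{\left(-33 \right)} + 95071} = \frac{1}{\left(21 - 33\right) + 95071} = \frac{1}{-12 + 95071} = \frac{1}{95059}$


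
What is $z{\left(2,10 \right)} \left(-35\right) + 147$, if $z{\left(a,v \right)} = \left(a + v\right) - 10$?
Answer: $77$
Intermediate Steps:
$z{\left(a,v \right)} = -10 + a + v$
$z{\left(2,10 \right)} \left(-35\right) + 147 = \left(-10 + 2 + 10\right) \left(-35\right) + 147 = 2 \left(-35\right) + 147 = -70 + 147 = 77$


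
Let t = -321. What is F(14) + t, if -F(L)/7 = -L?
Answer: -223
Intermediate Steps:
F(L) = 7*L (F(L) = -(-7)*L = 7*L)
F(14) + t = 7*14 - 321 = 98 - 321 = -223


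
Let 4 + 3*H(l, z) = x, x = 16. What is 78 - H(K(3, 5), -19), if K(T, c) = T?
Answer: 74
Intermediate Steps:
H(l, z) = 4 (H(l, z) = -4/3 + (⅓)*16 = -4/3 + 16/3 = 4)
78 - H(K(3, 5), -19) = 78 - 1*4 = 78 - 4 = 74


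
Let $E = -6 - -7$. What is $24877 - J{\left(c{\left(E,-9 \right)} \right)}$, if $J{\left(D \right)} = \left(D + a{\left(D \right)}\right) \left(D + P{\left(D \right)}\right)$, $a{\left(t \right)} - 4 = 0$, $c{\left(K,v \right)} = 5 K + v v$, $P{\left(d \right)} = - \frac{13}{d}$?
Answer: $\frac{737476}{43} \approx 17151.0$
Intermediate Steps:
$E = 1$ ($E = -6 + 7 = 1$)
$c{\left(K,v \right)} = v^{2} + 5 K$ ($c{\left(K,v \right)} = 5 K + v^{2} = v^{2} + 5 K$)
$a{\left(t \right)} = 4$ ($a{\left(t \right)} = 4 + 0 = 4$)
$J{\left(D \right)} = \left(4 + D\right) \left(D - \frac{13}{D}\right)$ ($J{\left(D \right)} = \left(D + 4\right) \left(D - \frac{13}{D}\right) = \left(4 + D\right) \left(D - \frac{13}{D}\right)$)
$24877 - J{\left(c{\left(E,-9 \right)} \right)} = 24877 - \left(-13 + \left(\left(-9\right)^{2} + 5 \cdot 1\right)^{2} - \frac{52}{\left(-9\right)^{2} + 5 \cdot 1} + 4 \left(\left(-9\right)^{2} + 5 \cdot 1\right)\right) = 24877 - \left(-13 + \left(81 + 5\right)^{2} - \frac{52}{81 + 5} + 4 \left(81 + 5\right)\right) = 24877 - \left(-13 + 86^{2} - \frac{52}{86} + 4 \cdot 86\right) = 24877 - \left(-13 + 7396 - \frac{26}{43} + 344\right) = 24877 - \frac{332235}{43} = \frac{737476}{43}$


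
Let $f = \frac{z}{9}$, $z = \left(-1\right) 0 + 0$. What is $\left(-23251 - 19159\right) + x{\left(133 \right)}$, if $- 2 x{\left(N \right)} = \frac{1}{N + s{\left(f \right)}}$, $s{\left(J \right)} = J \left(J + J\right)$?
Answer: $- \frac{11281061}{266} \approx -42410.0$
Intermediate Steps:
$z = 0$ ($z = 0 + 0 = 0$)
$f = 0$ ($f = \frac{0}{9} = 0 \cdot \frac{1}{9} = 0$)
$s{\left(J \right)} = 2 J^{2}$ ($s{\left(J \right)} = J 2 J = 2 J^{2}$)
$x{\left(N \right)} = - \frac{1}{2 N}$ ($x{\left(N \right)} = - \frac{1}{2 \left(N + 2 \cdot 0^{2}\right)} = - \frac{1}{2 \left(N + 2 \cdot 0\right)} = - \frac{1}{2 \left(N + 0\right)} = - \frac{1}{2 N}$)
$\left(-23251 - 19159\right) + x{\left(133 \right)} = \left(-23251 - 19159\right) - \frac{1}{2 \cdot 133} = -42410 - \frac{1}{266} = - \frac{11281061}{266}$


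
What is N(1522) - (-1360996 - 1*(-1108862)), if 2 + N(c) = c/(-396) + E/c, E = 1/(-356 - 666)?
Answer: 38825950035151/153992916 ≈ 2.5213e+5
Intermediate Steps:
E = -1/1022 (E = 1/(-1022) = -1/1022 ≈ -0.00097847)
N(c) = -2 - c/396 - 1/(1022*c) (N(c) = -2 + (c/(-396) - 1/(1022*c)) = -2 + (c*(-1/396) - 1/(1022*c)) = -2 + (-c/396 - 1/(1022*c)) = -2 - c/396 - 1/(1022*c))
N(1522) - (-1360996 - 1*(-1108862)) = (-2 - 1/396*1522 - 1/1022/1522) - (-1360996 - 1*(-1108862)) = (-2 - 761/198 - 1/1022*1/1522) - (-1360996 + 1108862) = (-2 - 761/198 - 1/1555484) - 1*(-252134) = -899847593/153992916 + 252134 = 38825950035151/153992916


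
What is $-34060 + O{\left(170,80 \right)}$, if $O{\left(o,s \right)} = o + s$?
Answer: $-33810$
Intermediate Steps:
$-34060 + O{\left(170,80 \right)} = -34060 + \left(170 + 80\right) = -34060 + 250 = -33810$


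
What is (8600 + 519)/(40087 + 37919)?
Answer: 9119/78006 ≈ 0.11690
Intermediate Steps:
(8600 + 519)/(40087 + 37919) = 9119/78006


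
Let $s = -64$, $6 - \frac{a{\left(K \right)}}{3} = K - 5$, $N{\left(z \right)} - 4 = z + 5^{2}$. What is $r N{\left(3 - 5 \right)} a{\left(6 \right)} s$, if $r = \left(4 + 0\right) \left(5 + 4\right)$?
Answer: $-933120$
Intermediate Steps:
$N{\left(z \right)} = 29 + z$ ($N{\left(z \right)} = 4 + \left(z + 5^{2}\right) = 4 + \left(z + 25\right) = 4 + \left(25 + z\right) = 29 + z$)
$r = 36$ ($r = 4 \cdot 9 = 36$)
$a{\left(K \right)} = 33 - 3 K$ ($a{\left(K \right)} = 18 - 3 \left(K - 5\right) = 18 - 3 \left(-5 + K\right) = 18 - \left(-15 + 3 K\right) = 33 - 3 K$)
$r N{\left(3 - 5 \right)} a{\left(6 \right)} s = 36 \left(29 + \left(3 - 5\right)\right) \left(33 - 18\right) \left(-64\right) = 36 \left(29 - 2\right) \left(33 - 18\right) \left(-64\right) = 36 \cdot 27 \cdot 15 \left(-64\right) = 972 \cdot 15 \left(-64\right) = 14580 \left(-64\right) = -933120$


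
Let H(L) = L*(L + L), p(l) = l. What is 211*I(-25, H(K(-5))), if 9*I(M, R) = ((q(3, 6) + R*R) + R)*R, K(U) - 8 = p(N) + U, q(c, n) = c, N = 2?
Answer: 8978050/3 ≈ 2.9927e+6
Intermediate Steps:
K(U) = 10 + U (K(U) = 8 + (2 + U) = 10 + U)
H(L) = 2*L² (H(L) = L*(2*L) = 2*L²)
I(M, R) = R*(3 + R + R²)/9 (I(M, R) = (((3 + R*R) + R)*R)/9 = (((3 + R²) + R)*R)/9 = ((3 + R + R²)*R)/9 = (R*(3 + R + R²))/9 = R*(3 + R + R²)/9)
211*I(-25, H(K(-5))) = 211*((2*(10 - 5)²)*(3 + 2*(10 - 5)² + (2*(10 - 5)²)²)/9) = 211*((2*5²)*(3 + 2*5² + (2*5²)²)/9) = 211*((2*25)*(3 + 2*25 + (2*25)²)/9) = 211*((⅑)*50*(3 + 50 + 50²)) = 211*((⅑)*50*(3 + 50 + 2500)) = 211*((⅑)*50*2553) = 211*(42550/3) = 8978050/3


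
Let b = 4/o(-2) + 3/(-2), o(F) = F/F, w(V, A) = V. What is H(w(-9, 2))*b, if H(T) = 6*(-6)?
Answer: -90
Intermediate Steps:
H(T) = -36
o(F) = 1
b = 5/2 (b = 4/1 + 3/(-2) = 4*1 + 3*(-1/2) = 4 - 3/2 = 5/2 ≈ 2.5000)
H(w(-9, 2))*b = -36*5/2 = -90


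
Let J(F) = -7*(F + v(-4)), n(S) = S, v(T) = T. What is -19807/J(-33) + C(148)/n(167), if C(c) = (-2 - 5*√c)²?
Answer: -2348433/43253 + 40*√37/167 ≈ -52.838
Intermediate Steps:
J(F) = 28 - 7*F (J(F) = -7*(F - 4) = -7*(-4 + F) = 28 - 7*F)
-19807/J(-33) + C(148)/n(167) = -19807/(28 - 7*(-33)) + (2 + 5*√148)²/167 = -19807/(28 + 231) + (2 + 5*(2*√37))²*(1/167) = -19807/259 + (2 + 10*√37)²*(1/167) = -19807*1/259 + (2 + 10*√37)²/167 = -19807/259 + (2 + 10*√37)²/167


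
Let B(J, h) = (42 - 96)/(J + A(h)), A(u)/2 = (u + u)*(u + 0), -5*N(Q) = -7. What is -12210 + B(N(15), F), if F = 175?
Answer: -2492903580/204169 ≈ -12210.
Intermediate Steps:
N(Q) = 7/5 (N(Q) = -1/5*(-7) = 7/5)
A(u) = 4*u**2 (A(u) = 2*((u + u)*(u + 0)) = 2*((2*u)*u) = 2*(2*u**2) = 4*u**2)
B(J, h) = -54/(J + 4*h**2) (B(J, h) = (42 - 96)/(J + 4*h**2) = -54/(J + 4*h**2))
-12210 + B(N(15), F) = -12210 - 54/(7/5 + 4*175**2) = -12210 - 54/(7/5 + 4*30625) = -12210 - 54/(7/5 + 122500) = -12210 - 54/612507/5 = -12210 - 54*5/612507 = -12210 - 90/204169 = -2492903580/204169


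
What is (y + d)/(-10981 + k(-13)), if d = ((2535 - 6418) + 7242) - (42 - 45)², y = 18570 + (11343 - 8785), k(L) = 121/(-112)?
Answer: -2741536/1229993 ≈ -2.2289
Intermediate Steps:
k(L) = -121/112 (k(L) = 121*(-1/112) = -121/112)
y = 21128 (y = 18570 + 2558 = 21128)
d = 3350 (d = (-3883 + 7242) - 1*(-3)² = 3359 - 1*9 = 3359 - 9 = 3350)
(y + d)/(-10981 + k(-13)) = (21128 + 3350)/(-10981 - 121/112) = 24478/(-1229993/112) = 24478*(-112/1229993) = -2741536/1229993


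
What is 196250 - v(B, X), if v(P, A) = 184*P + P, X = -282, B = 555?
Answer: 93575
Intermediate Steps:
v(P, A) = 185*P
196250 - v(B, X) = 196250 - 185*555 = 196250 - 1*102675 = 196250 - 102675 = 93575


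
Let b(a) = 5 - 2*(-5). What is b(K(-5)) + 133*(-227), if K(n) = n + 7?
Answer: -30176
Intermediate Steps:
K(n) = 7 + n
b(a) = 15 (b(a) = 5 + 10 = 15)
b(K(-5)) + 133*(-227) = 15 + 133*(-227) = 15 - 30191 = -30176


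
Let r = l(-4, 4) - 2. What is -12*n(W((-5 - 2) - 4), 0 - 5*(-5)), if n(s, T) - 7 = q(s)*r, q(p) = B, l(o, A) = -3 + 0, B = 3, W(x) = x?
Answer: 96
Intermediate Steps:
l(o, A) = -3
r = -5 (r = -3 - 2 = -5)
q(p) = 3
n(s, T) = -8 (n(s, T) = 7 + 3*(-5) = 7 - 15 = -8)
-12*n(W((-5 - 2) - 4), 0 - 5*(-5)) = -12*(-8) = 96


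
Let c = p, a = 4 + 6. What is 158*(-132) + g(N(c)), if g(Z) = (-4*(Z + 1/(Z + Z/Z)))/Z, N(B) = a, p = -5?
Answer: -1147302/55 ≈ -20860.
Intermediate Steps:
a = 10
c = -5
N(B) = 10
g(Z) = (-4*Z - 4/(1 + Z))/Z (g(Z) = (-4*(Z + 1/(Z + 1)))/Z = (-4*(Z + 1/(1 + Z)))/Z = (-4*Z - 4/(1 + Z))/Z)
158*(-132) + g(N(c)) = 158*(-132) + 4*(-1 - 1*10 - 1*10²)/(10*(1 + 10)) = -20856 + 4*(⅒)*(-1 - 10 - 1*100)/11 = -20856 + 4*(⅒)*(1/11)*(-1 - 10 - 100) = -20856 + 4*(⅒)*(1/11)*(-111) = -20856 - 222/55 = -1147302/55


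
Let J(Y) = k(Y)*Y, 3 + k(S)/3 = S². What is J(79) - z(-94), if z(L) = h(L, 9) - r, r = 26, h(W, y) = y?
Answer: 1478423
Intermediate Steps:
k(S) = -9 + 3*S²
z(L) = -17 (z(L) = 9 - 1*26 = 9 - 26 = -17)
J(Y) = Y*(-9 + 3*Y²) (J(Y) = (-9 + 3*Y²)*Y = Y*(-9 + 3*Y²))
J(79) - z(-94) = 3*79*(-3 + 79²) - 1*(-17) = 3*79*(-3 + 6241) + 17 = 3*79*6238 + 17 = 1478406 + 17 = 1478423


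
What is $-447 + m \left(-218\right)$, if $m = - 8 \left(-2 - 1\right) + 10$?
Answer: $-7859$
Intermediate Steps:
$m = 34$ ($m = - 8 \left(-2 - 1\right) + 10 = \left(-8\right) \left(-3\right) + 10 = 24 + 10 = 34$)
$-447 + m \left(-218\right) = -447 + 34 \left(-218\right) = -447 - 7412 = -7859$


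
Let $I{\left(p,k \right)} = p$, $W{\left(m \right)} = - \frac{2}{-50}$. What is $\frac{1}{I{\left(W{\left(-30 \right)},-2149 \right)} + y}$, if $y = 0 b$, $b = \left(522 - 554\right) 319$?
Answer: $25$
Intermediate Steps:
$W{\left(m \right)} = \frac{1}{25}$ ($W{\left(m \right)} = \left(-2\right) \left(- \frac{1}{50}\right) = \frac{1}{25}$)
$b = -10208$ ($b = \left(-32\right) 319 = -10208$)
$y = 0$ ($y = 0 \left(-10208\right) = 0$)
$\frac{1}{I{\left(W{\left(-30 \right)},-2149 \right)} + y} = \frac{1}{\frac{1}{25} + 0} = \frac{1}{\frac{1}{25}} = 25$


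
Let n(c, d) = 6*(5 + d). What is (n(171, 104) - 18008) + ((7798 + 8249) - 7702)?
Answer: -9009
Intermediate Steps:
n(c, d) = 30 + 6*d
(n(171, 104) - 18008) + ((7798 + 8249) - 7702) = ((30 + 6*104) - 18008) + ((7798 + 8249) - 7702) = ((30 + 624) - 18008) + (16047 - 7702) = (654 - 18008) + 8345 = -17354 + 8345 = -9009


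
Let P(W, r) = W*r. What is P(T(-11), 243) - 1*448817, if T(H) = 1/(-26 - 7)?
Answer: -4937068/11 ≈ -4.4882e+5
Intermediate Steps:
T(H) = -1/33 (T(H) = 1/(-33) = -1/33)
P(T(-11), 243) - 1*448817 = -1/33*243 - 1*448817 = -81/11 - 448817 = -4937068/11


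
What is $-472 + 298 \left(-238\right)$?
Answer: $-71396$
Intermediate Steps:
$-472 + 298 \left(-238\right) = -472 - 70924 = -71396$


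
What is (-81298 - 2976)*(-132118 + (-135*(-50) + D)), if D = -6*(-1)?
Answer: 10564757188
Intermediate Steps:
D = 6
(-81298 - 2976)*(-132118 + (-135*(-50) + D)) = (-81298 - 2976)*(-132118 + (-135*(-50) + 6)) = -84274*(-132118 + (6750 + 6)) = -84274*(-132118 + 6756) = -84274*(-125362) = 10564757188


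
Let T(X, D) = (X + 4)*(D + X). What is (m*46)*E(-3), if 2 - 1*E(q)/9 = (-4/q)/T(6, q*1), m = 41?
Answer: 165968/5 ≈ 33194.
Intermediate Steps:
T(X, D) = (4 + X)*(D + X)
E(q) = 18 + 36/(q*(60 + 10*q)) (E(q) = 18 - 9*(-4/q)/(6**2 + 4*(q*1) + 4*6 + (q*1)*6) = 18 - 9*(-4/q)/(36 + 4*q + 24 + q*6) = 18 - 9*(-4/q)/(36 + 4*q + 24 + 6*q) = 18 - 9*(-4/q)/(60 + 10*q) = 18 - (-36)/(q*(60 + 10*q)) = 18 + 36/(q*(60 + 10*q)))
(m*46)*E(-3) = (41*46)*((18/5)*(1 + 5*(-3)*(6 - 3))/(-3*(6 - 3))) = 1886*((18/5)*(-1/3)*(1 + 5*(-3)*3)/3) = 1886*((18/5)*(-1/3)*(1/3)*(1 - 45)) = 1886*((18/5)*(-1/3)*(1/3)*(-44)) = 1886*(88/5) = 165968/5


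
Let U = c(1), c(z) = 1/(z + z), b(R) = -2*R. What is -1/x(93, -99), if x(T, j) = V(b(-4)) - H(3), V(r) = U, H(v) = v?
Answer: ⅖ ≈ 0.40000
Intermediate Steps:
c(z) = 1/(2*z)
U = ½ (U = (½)/1 = (½)*1 = ½ ≈ 0.50000)
V(r) = ½
x(T, j) = -5/2 (x(T, j) = ½ - 1*3 = ½ - 3 = -5/2)
-1/x(93, -99) = -1/(-5/2) = -1*(-⅖) = ⅖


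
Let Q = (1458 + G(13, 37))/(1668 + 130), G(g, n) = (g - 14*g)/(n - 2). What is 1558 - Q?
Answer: 97994079/62930 ≈ 1557.2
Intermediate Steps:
G(g, n) = -13*g/(-2 + n) (G(g, n) = (-13*g)/(-2 + n) = -13*g/(-2 + n))
Q = 50861/62930 (Q = (1458 - 13*13/(-2 + 37))/(1668 + 130) = (1458 - 13*13/35)/1798 = (1458 - 13*13*1/35)*(1/1798) = (1458 - 169/35)*(1/1798) = (50861/35)*(1/1798) = 50861/62930 ≈ 0.80822)
1558 - Q = 1558 - 1*50861/62930 = 1558 - 50861/62930 = 97994079/62930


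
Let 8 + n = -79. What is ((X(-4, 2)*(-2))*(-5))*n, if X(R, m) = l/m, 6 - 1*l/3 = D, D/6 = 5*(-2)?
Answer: -86130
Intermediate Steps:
D = -60 (D = 6*(5*(-2)) = 6*(-10) = -60)
n = -87 (n = -8 - 79 = -87)
l = 198 (l = 18 - 3*(-60) = 18 + 180 = 198)
X(R, m) = 198/m
((X(-4, 2)*(-2))*(-5))*n = (((198/2)*(-2))*(-5))*(-87) = (((198*(½))*(-2))*(-5))*(-87) = ((99*(-2))*(-5))*(-87) = -198*(-5)*(-87) = 990*(-87) = -86130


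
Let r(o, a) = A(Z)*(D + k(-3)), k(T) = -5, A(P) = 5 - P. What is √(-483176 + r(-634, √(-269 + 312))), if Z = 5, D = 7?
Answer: 2*I*√120794 ≈ 695.11*I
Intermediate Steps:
r(o, a) = 0 (r(o, a) = (5 - 1*5)*(7 - 5) = (5 - 5)*2 = 0*2 = 0)
√(-483176 + r(-634, √(-269 + 312))) = √(-483176 + 0) = √(-483176) = 2*I*√120794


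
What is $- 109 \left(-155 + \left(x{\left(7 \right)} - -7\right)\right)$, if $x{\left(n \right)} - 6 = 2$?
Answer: $15260$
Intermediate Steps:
$x{\left(n \right)} = 8$ ($x{\left(n \right)} = 6 + 2 = 8$)
$- 109 \left(-155 + \left(x{\left(7 \right)} - -7\right)\right) = - 109 \left(-155 + \left(8 - -7\right)\right) = - 109 \left(-155 + \left(8 + 7\right)\right) = - 109 \left(-155 + 15\right) = \left(-109\right) \left(-140\right) = 15260$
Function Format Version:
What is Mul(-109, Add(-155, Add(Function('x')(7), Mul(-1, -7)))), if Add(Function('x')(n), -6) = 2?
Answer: 15260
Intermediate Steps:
Function('x')(n) = 8 (Function('x')(n) = Add(6, 2) = 8)
Mul(-109, Add(-155, Add(Function('x')(7), Mul(-1, -7)))) = Mul(-109, Add(-155, Add(8, Mul(-1, -7)))) = Mul(-109, Add(-155, Add(8, 7))) = Mul(-109, Add(-155, 15)) = Mul(-109, -140) = 15260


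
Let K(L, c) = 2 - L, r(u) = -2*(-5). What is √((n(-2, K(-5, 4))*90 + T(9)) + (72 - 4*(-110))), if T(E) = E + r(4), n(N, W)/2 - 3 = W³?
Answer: 3*√6979 ≈ 250.62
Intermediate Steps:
r(u) = 10
n(N, W) = 6 + 2*W³
T(E) = 10 + E (T(E) = E + 10 = 10 + E)
√((n(-2, K(-5, 4))*90 + T(9)) + (72 - 4*(-110))) = √(((6 + 2*(2 - 1*(-5))³)*90 + (10 + 9)) + (72 - 4*(-110))) = √(((6 + 2*(2 + 5)³)*90 + 19) + (72 + 440)) = √(((6 + 2*7³)*90 + 19) + 512) = √(((6 + 2*343)*90 + 19) + 512) = √(((6 + 686)*90 + 19) + 512) = √((692*90 + 19) + 512) = √((62280 + 19) + 512) = √(62299 + 512) = √62811 = 3*√6979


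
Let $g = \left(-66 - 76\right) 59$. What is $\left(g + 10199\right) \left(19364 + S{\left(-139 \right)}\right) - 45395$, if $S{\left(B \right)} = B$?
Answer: $34963330$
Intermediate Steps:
$g = -8378$ ($g = \left(-142\right) 59 = -8378$)
$\left(g + 10199\right) \left(19364 + S{\left(-139 \right)}\right) - 45395 = \left(-8378 + 10199\right) \left(19364 - 139\right) - 45395 = 1821 \cdot 19225 - 45395 = 35008725 - 45395 = 34963330$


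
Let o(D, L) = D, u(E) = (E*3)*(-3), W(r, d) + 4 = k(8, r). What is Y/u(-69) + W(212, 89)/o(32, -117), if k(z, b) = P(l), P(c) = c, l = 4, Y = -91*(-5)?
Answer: 455/621 ≈ 0.73269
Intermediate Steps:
Y = 455
k(z, b) = 4
W(r, d) = 0 (W(r, d) = -4 + 4 = 0)
u(E) = -9*E (u(E) = (3*E)*(-3) = -9*E)
Y/u(-69) + W(212, 89)/o(32, -117) = 455/((-9*(-69))) + 0/32 = 455/621 + 0*(1/32) = 455*(1/621) + 0 = 455/621 + 0 = 455/621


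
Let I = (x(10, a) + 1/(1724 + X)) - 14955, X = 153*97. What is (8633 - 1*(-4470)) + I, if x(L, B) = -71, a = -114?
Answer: -31854494/16565 ≈ -1923.0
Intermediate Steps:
X = 14841
I = -248905689/16565 (I = (-71 + 1/(1724 + 14841)) - 14955 = (-71 + 1/16565) - 14955 = -1176114/16565 - 14955 = -248905689/16565 ≈ -15026.)
(8633 - 1*(-4470)) + I = (8633 - 1*(-4470)) - 248905689/16565 = (8633 + 4470) - 248905689/16565 = 13103 - 248905689/16565 = -31854494/16565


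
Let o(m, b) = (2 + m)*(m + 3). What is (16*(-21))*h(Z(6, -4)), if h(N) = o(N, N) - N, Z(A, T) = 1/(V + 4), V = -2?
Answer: -2772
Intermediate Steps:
o(m, b) = (2 + m)*(3 + m)
Z(A, T) = 1/2 (Z(A, T) = 1/(-2 + 4) = 1/2)
h(N) = 6 + N**2 + 4*N (h(N) = (6 + N**2 + 5*N) - N = 6 + N**2 + 4*N)
(16*(-21))*h(Z(6, -4)) = (16*(-21))*(6 + (1/2)**2 + 4*(1/2)) = -336*(6 + 1/4 + 2) = -336*33/4 = -2772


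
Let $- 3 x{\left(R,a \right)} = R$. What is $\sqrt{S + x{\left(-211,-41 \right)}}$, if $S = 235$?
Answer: $\frac{2 \sqrt{687}}{3} \approx 17.474$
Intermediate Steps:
$x{\left(R,a \right)} = - \frac{R}{3}$
$\sqrt{S + x{\left(-211,-41 \right)}} = \sqrt{235 - - \frac{211}{3}} = \sqrt{235 + \frac{211}{3}} = \sqrt{\frac{916}{3}} = \frac{2 \sqrt{687}}{3}$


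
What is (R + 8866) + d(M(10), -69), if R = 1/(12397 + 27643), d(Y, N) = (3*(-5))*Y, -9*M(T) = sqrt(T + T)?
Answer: 354994641/40040 + 10*sqrt(5)/3 ≈ 8873.5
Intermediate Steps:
M(T) = -sqrt(2)*sqrt(T)/9 (M(T) = -sqrt(T + T)/9 = -sqrt(2)*sqrt(T)/9)
d(Y, N) = -15*Y
R = 1/40040 ≈ 2.4975e-5
(R + 8866) + d(M(10), -69) = (1/40040 + 8866) - (-5)*sqrt(2)*sqrt(10)/3 = 354994641/40040 - (-10)*sqrt(5)/3 = 354994641/40040 + 10*sqrt(5)/3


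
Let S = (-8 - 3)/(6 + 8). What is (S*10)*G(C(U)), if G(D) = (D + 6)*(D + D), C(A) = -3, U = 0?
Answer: 990/7 ≈ 141.43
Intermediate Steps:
G(D) = 2*D*(6 + D) (G(D) = (6 + D)*(2*D) = 2*D*(6 + D))
S = -11/14 ≈ -0.78571
(S*10)*G(C(U)) = (-11/14*10)*(2*(-3)*(6 - 3)) = -110*(-3)*3/7 = -55/7*(-18) = 990/7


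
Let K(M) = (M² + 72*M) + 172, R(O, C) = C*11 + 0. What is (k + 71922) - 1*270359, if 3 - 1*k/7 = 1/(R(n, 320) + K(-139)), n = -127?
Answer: -2580400087/13005 ≈ -1.9842e+5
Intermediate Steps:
R(O, C) = 11*C (R(O, C) = 11*C + 0 = 11*C)
K(M) = 172 + M² + 72*M
k = 273098/13005 (k = 21 - 7/(11*320 + (172 + (-139)² + 72*(-139))) = 21 - 7/(3520 + (172 + 19321 - 10008)) = 21 - 7/(3520 + 9485) = 21 - 7/13005 = 273098/13005 ≈ 20.999)
(k + 71922) - 1*270359 = (273098/13005 + 71922) - 1*270359 = 935618708/13005 - 270359 = -2580400087/13005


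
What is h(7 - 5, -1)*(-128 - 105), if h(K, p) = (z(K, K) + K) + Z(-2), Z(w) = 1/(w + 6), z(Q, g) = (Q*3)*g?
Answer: -13281/4 ≈ -3320.3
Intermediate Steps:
z(Q, g) = 3*Q*g (z(Q, g) = (3*Q)*g = 3*Q*g)
Z(w) = 1/(6 + w)
h(K, p) = ¼ + K + 3*K² (h(K, p) = (3*K*K + K) + 1/(6 - 2) = (3*K² + K) + 1/4 = (K + 3*K²) + ¼ = ¼ + K + 3*K²)
h(7 - 5, -1)*(-128 - 105) = (¼ + (7 - 5) + 3*(7 - 5)²)*(-128 - 105) = (¼ + 2 + 3*2²)*(-233) = (¼ + 2 + 3*4)*(-233) = (¼ + 2 + 12)*(-233) = (57/4)*(-233) = -13281/4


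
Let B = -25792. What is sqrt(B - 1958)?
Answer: 5*I*sqrt(1110) ≈ 166.58*I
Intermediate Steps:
sqrt(B - 1958) = sqrt(-25792 - 1958) = sqrt(-27750) = 5*I*sqrt(1110)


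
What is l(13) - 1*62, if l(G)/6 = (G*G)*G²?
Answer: 171304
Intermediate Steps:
l(G) = 6*G⁴ (l(G) = 6*((G*G)*G²) = 6*(G²*G²) = 6*G⁴)
l(13) - 1*62 = 6*13⁴ - 1*62 = 6*28561 - 62 = 171366 - 62 = 171304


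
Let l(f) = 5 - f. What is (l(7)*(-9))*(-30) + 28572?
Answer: 28032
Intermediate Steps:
(l(7)*(-9))*(-30) + 28572 = ((5 - 1*7)*(-9))*(-30) + 28572 = ((5 - 7)*(-9))*(-30) + 28572 = -2*(-9)*(-30) + 28572 = 18*(-30) + 28572 = -540 + 28572 = 28032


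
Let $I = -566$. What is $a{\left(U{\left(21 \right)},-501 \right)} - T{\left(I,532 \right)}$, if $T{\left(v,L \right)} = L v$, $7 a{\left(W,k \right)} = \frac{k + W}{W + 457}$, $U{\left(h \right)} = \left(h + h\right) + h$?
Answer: $\frac{548023621}{1820} \approx 3.0111 \cdot 10^{5}$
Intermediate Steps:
$U{\left(h \right)} = 3 h$ ($U{\left(h \right)} = 2 h + h = 3 h$)
$a{\left(W,k \right)} = \frac{W + k}{7 \left(457 + W\right)}$ ($a{\left(W,k \right)} = \frac{\left(k + W\right) \frac{1}{W + 457}}{7} = \frac{\left(W + k\right) \frac{1}{457 + W}}{7} = \frac{\frac{1}{457 + W} \left(W + k\right)}{7} = \frac{W + k}{7 \left(457 + W\right)}$)
$a{\left(U{\left(21 \right)},-501 \right)} - T{\left(I,532 \right)} = \frac{3 \cdot 21 - 501}{7 \left(457 + 3 \cdot 21\right)} - 532 \left(-566\right) = \frac{63 - 501}{7 \left(457 + 63\right)} - -301112 = \frac{1}{7} \cdot \frac{1}{520} \left(-438\right) + 301112 = - \frac{219}{1820} + 301112 = \frac{548023621}{1820}$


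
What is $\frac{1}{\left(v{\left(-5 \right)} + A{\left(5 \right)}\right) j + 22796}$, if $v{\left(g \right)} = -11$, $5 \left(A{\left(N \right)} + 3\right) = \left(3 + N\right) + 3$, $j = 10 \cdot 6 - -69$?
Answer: $\frac{5}{106369} \approx 4.7006 \cdot 10^{-5}$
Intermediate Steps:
$j = 129$ ($j = 60 + 69 = 129$)
$A{\left(N \right)} = - \frac{9}{5} + \frac{N}{5}$ ($A{\left(N \right)} = -3 + \frac{\left(3 + N\right) + 3}{5} = -3 + \frac{6 + N}{5} = -3 + \left(\frac{6}{5} + \frac{N}{5}\right) = - \frac{9}{5} + \frac{N}{5}$)
$\frac{1}{\left(v{\left(-5 \right)} + A{\left(5 \right)}\right) j + 22796} = \frac{1}{\left(-11 + \left(- \frac{9}{5} + \frac{1}{5} \cdot 5\right)\right) 129 + 22796} = \frac{1}{\left(-11 + \left(- \frac{9}{5} + 1\right)\right) 129 + 22796} = \frac{1}{\left(-11 - \frac{4}{5}\right) 129 + 22796} = \frac{1}{\left(- \frac{59}{5}\right) 129 + 22796} = \frac{1}{- \frac{7611}{5} + 22796} = \frac{1}{\frac{106369}{5}} = \frac{5}{106369}$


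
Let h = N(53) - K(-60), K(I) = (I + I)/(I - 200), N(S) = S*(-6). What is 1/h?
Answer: -13/4140 ≈ -0.0031401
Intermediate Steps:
N(S) = -6*S
K(I) = 2*I/(-200 + I) (K(I) = (2*I)/(-200 + I) = 2*I/(-200 + I))
h = -4140/13 (h = -6*53 - 2*(-60)/(-200 - 60) = -318 - 2*(-60)/(-260) = -318 - 2*(-60)*(-1)/260 = -318 - 1*6/13 = -318 - 6/13 = -4140/13 ≈ -318.46)
1/h = 1/(-4140/13) = -13/4140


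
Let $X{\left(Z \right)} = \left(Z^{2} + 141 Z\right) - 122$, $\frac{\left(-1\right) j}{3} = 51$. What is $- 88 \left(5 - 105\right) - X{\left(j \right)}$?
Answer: $7086$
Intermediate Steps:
$j = -153$ ($j = \left(-3\right) 51 = -153$)
$X{\left(Z \right)} = -122 + Z^{2} + 141 Z$
$- 88 \left(5 - 105\right) - X{\left(j \right)} = - 88 \left(5 - 105\right) - \left(-122 + \left(-153\right)^{2} + 141 \left(-153\right)\right) = \left(-88\right) \left(-100\right) - \left(-122 + 23409 - 21573\right) = 8800 - 1714 = 7086$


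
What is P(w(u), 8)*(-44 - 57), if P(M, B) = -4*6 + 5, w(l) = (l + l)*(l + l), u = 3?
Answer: 1919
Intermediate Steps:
w(l) = 4*l**2 (w(l) = (2*l)*(2*l) = 4*l**2)
P(M, B) = -19 (P(M, B) = -24 + 5 = -19)
P(w(u), 8)*(-44 - 57) = -19*(-44 - 57) = -19*(-101) = 1919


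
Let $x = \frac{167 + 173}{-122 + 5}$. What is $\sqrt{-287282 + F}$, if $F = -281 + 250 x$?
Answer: $\frac{i \sqrt{438488323}}{39} \approx 536.93 i$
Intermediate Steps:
$x = - \frac{340}{117}$ ($x = \frac{340}{-117} = 340 \left(- \frac{1}{117}\right) = - \frac{340}{117} \approx -2.906$)
$F = - \frac{117877}{117}$ ($F = -281 + 250 \left(- \frac{340}{117}\right) = -281 - \frac{85000}{117} = - \frac{117877}{117} \approx -1007.5$)
$\sqrt{-287282 + F} = \sqrt{-287282 - \frac{117877}{117}} = \sqrt{- \frac{33729871}{117}} = \frac{i \sqrt{438488323}}{39}$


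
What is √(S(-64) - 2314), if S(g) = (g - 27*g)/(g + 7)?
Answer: I*√7613034/57 ≈ 48.407*I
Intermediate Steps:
S(g) = -26*g/(7 + g) (S(g) = (-26*g)/(7 + g) = -26*g/(7 + g))
√(S(-64) - 2314) = √(-26*(-64)/(7 - 64) - 2314) = √(-26*(-64)/(-57) - 2314) = √(-26*(-64)*(-1/57) - 2314) = √(-1664/57 - 2314) = √(-133562/57) = I*√7613034/57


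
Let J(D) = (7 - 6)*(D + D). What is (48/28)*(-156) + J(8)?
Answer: -1760/7 ≈ -251.43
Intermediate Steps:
J(D) = 2*D (J(D) = 1*(2*D) = 2*D)
(48/28)*(-156) + J(8) = (48/28)*(-156) + 2*8 = (48*(1/28))*(-156) + 16 = (12/7)*(-156) + 16 = -1872/7 + 16 = -1760/7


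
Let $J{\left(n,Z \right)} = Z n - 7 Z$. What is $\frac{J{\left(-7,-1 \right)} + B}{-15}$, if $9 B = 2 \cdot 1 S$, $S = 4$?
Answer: $- \frac{134}{135} \approx -0.99259$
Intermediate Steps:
$J{\left(n,Z \right)} = - 7 Z + Z n$
$B = \frac{8}{9}$ ($B = \frac{2 \cdot 1 \cdot 4}{9} = \frac{2 \cdot 4}{9} = \frac{1}{9} \cdot 8 = \frac{8}{9} \approx 0.88889$)
$\frac{J{\left(-7,-1 \right)} + B}{-15} = \frac{- (-7 - 7) + \frac{8}{9}}{-15} = \left(\left(-1\right) \left(-14\right) + \frac{8}{9}\right) \left(- \frac{1}{15}\right) = \left(14 + \frac{8}{9}\right) \left(- \frac{1}{15}\right) = \frac{134}{9} \left(- \frac{1}{15}\right) = - \frac{134}{135}$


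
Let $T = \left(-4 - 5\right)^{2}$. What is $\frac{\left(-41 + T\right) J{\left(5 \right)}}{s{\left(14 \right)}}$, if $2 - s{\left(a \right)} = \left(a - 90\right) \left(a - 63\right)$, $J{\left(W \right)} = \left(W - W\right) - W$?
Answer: $\frac{100}{1861} \approx 0.053735$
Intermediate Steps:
$J{\left(W \right)} = - W$ ($J{\left(W \right)} = 0 - W = - W$)
$T = 81$ ($T = \left(-9\right)^{2} = 81$)
$s{\left(a \right)} = 2 - \left(-90 + a\right) \left(-63 + a\right)$ ($s{\left(a \right)} = 2 - \left(a - 90\right) \left(a - 63\right) = 2 - \left(-90 + a\right) \left(-63 + a\right)$)
$\frac{\left(-41 + T\right) J{\left(5 \right)}}{s{\left(14 \right)}} = \frac{\left(-41 + 81\right) \left(\left(-1\right) 5\right)}{-5668 - 14^{2} + 153 \cdot 14} = \frac{40 \left(-5\right)}{-5668 - 196 + 2142} = - \frac{200}{-5668 - 196 + 2142} = - \frac{200}{-3722} = \left(-200\right) \left(- \frac{1}{3722}\right) = \frac{100}{1861}$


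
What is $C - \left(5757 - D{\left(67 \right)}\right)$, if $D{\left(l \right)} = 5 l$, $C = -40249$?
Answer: $-45671$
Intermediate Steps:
$C - \left(5757 - D{\left(67 \right)}\right) = -40249 - \left(5757 - 5 \cdot 67\right) = -40249 - \left(5757 - 335\right) = -40249 - 5422 = -45671$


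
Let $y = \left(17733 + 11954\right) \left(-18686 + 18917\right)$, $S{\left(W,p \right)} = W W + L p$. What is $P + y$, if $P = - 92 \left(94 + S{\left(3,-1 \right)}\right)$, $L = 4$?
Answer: $6848589$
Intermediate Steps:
$S{\left(W,p \right)} = W^{2} + 4 p$ ($S{\left(W,p \right)} = W W + 4 p = W^{2} + 4 p$)
$P = -9108$ ($P = - 92 \left(94 + \left(3^{2} + 4 \left(-1\right)\right)\right) = - 92 \left(94 + \left(9 - 4\right)\right) = - 92 \left(94 + 5\right) = \left(-92\right) 99 = -9108$)
$y = 6857697$ ($y = 29687 \cdot 231 = 6857697$)
$P + y = -9108 + 6857697 = 6848589$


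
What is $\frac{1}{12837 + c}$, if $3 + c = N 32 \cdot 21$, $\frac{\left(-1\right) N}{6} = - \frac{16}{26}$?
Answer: $\frac{13}{199098} \approx 6.5294 \cdot 10^{-5}$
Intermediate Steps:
$N = \frac{48}{13}$ ($N = - 6 \left(- \frac{16}{26}\right) = - 6 \left(\left(-16\right) \frac{1}{26}\right) = \left(-6\right) \left(- \frac{8}{13}\right) = \frac{48}{13} \approx 3.6923$)
$c = \frac{32217}{13}$ ($c = -3 + \frac{48}{13} \cdot 32 \cdot 21 = -3 + \frac{1536}{13} \cdot 21 = -3 + \frac{32256}{13} = \frac{32217}{13} \approx 2478.2$)
$\frac{1}{12837 + c} = \frac{1}{12837 + \frac{32217}{13}} = \frac{1}{\frac{199098}{13}} = \frac{13}{199098}$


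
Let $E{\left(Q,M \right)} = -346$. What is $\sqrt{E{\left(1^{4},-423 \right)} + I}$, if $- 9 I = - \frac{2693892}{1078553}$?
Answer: $\frac{5 i \sqrt{144781509821718}}{3235659} \approx 18.594 i$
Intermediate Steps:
$I = \frac{897964}{3235659}$ ($I = - \frac{\left(-2693892\right) \frac{1}{1078553}}{9} = \left(- \frac{1}{9}\right) \left(- \frac{2693892}{1078553}\right) = \frac{897964}{3235659} \approx 0.27752$)
$\sqrt{E{\left(1^{4},-423 \right)} + I} = \sqrt{-346 + \frac{897964}{3235659}} = \sqrt{- \frac{1118640050}{3235659}} = \frac{5 i \sqrt{144781509821718}}{3235659}$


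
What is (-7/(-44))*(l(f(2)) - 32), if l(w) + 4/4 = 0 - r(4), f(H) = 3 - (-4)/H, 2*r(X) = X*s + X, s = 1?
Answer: -259/44 ≈ -5.8864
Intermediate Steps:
r(X) = X (r(X) = (X*1 + X)/2 = (X + X)/2 = (2*X)/2 = X)
f(H) = 3 + 4/H
l(w) = -5 (l(w) = -1 + (0 - 1*4) = -1 + (0 - 4) = -1 - 4 = -5)
(-7/(-44))*(l(f(2)) - 32) = (-7/(-44))*(-5 - 32) = -7*(-1/44)*(-37) = (7/44)*(-37) = -259/44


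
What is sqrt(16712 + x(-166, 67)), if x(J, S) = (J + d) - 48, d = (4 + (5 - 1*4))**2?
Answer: sqrt(16523) ≈ 128.54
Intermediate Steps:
d = 25 (d = (4 + (5 - 4))**2 = (4 + 1)**2 = 5**2 = 25)
x(J, S) = -23 + J (x(J, S) = (J + 25) - 48 = (25 + J) - 48 = -23 + J)
sqrt(16712 + x(-166, 67)) = sqrt(16712 + (-23 - 166)) = sqrt(16712 - 189) = sqrt(16523)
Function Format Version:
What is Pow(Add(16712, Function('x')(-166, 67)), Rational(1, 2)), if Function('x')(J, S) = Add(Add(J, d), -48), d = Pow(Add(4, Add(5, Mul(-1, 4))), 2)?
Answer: Pow(16523, Rational(1, 2)) ≈ 128.54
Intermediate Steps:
d = 25 (d = Pow(Add(4, Add(5, -4)), 2) = Pow(Add(4, 1), 2) = Pow(5, 2) = 25)
Function('x')(J, S) = Add(-23, J) (Function('x')(J, S) = Add(Add(J, 25), -48) = Add(Add(25, J), -48) = Add(-23, J))
Pow(Add(16712, Function('x')(-166, 67)), Rational(1, 2)) = Pow(Add(16712, Add(-23, -166)), Rational(1, 2)) = Pow(Add(16712, -189), Rational(1, 2)) = Pow(16523, Rational(1, 2))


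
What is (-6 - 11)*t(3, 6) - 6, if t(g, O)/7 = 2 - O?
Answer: 470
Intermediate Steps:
t(g, O) = 14 - 7*O (t(g, O) = 7*(2 - O) = 14 - 7*O)
(-6 - 11)*t(3, 6) - 6 = (-6 - 11)*(14 - 7*6) - 6 = -17*(14 - 42) - 6 = -17*(-28) - 6 = 476 - 6 = 470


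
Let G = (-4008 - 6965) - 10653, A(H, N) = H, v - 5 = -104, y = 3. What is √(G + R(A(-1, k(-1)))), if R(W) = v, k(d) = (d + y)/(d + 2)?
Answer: 5*I*√869 ≈ 147.39*I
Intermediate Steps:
v = -99 (v = 5 - 104 = -99)
k(d) = (3 + d)/(2 + d) (k(d) = (d + 3)/(d + 2) = (3 + d)/(2 + d))
G = -21626 (G = -10973 - 10653 = -21626)
R(W) = -99
√(G + R(A(-1, k(-1)))) = √(-21626 - 99) = √(-21725) = 5*I*√869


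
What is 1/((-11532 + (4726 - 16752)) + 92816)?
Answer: 1/69258 ≈ 1.4439e-5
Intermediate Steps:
1/((-11532 + (4726 - 16752)) + 92816) = 1/((-11532 - 12026) + 92816) = 1/(-23558 + 92816) = 1/69258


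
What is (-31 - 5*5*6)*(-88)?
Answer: 15928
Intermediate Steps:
(-31 - 5*5*6)*(-88) = (-31 - 25*6)*(-88) = (-31 - 150)*(-88) = -181*(-88) = 15928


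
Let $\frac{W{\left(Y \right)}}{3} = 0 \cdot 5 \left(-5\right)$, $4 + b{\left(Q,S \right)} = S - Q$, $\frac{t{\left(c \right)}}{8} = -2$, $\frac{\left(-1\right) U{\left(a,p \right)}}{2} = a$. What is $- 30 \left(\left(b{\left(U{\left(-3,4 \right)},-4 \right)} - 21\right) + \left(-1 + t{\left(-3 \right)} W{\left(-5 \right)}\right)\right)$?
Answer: $1080$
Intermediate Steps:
$U{\left(a,p \right)} = - 2 a$
$t{\left(c \right)} = -16$ ($t{\left(c \right)} = 8 \left(-2\right) = -16$)
$b{\left(Q,S \right)} = -4 + S - Q$ ($b{\left(Q,S \right)} = -4 - \left(Q - S\right) = -4 + S - Q$)
$W{\left(Y \right)} = 0$ ($W{\left(Y \right)} = 3 \cdot 0 \cdot 5 \left(-5\right) = 3 \cdot 0 \left(-5\right) = 3 \cdot 0 = 0$)
$- 30 \left(\left(b{\left(U{\left(-3,4 \right)},-4 \right)} - 21\right) + \left(-1 + t{\left(-3 \right)} W{\left(-5 \right)}\right)\right) = - 30 \left(\left(\left(-4 - 4 - \left(-2\right) \left(-3\right)\right) - 21\right) - 1\right) = - 30 \left(\left(\left(-4 - 4 - 6\right) - 21\right) + \left(-1 + 0\right)\right) = - 30 \left(\left(\left(-4 - 4 - 6\right) - 21\right) - 1\right) = - 30 \left(\left(-14 - 21\right) - 1\right) = - 30 \left(-35 - 1\right) = \left(-30\right) \left(-36\right) = 1080$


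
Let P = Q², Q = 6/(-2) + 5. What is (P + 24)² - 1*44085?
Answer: -43301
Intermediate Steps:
Q = 2 (Q = 6*(-½) + 5 = -3 + 5 = 2)
P = 4 (P = 2² = 4)
(P + 24)² - 1*44085 = (4 + 24)² - 1*44085 = 28² - 44085 = 784 - 44085 = -43301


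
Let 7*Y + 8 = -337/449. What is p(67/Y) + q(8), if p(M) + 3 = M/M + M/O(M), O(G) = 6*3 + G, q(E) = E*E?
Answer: 8881839/139859 ≈ 63.506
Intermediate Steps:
Y = -3929/3143 (Y = -8/7 + (-337/449)/7 = -8/7 + (-337*1/449)/7 = -8/7 + (1/7)*(-337/449) = -8/7 - 337/3143 = -3929/3143 ≈ -1.2501)
q(E) = E**2
O(G) = 18 + G
p(M) = -2 + M/(18 + M) (p(M) = -3 + (M/M + M/(18 + M)) = -3 + (1 + M/(18 + M)) = -2 + M/(18 + M))
p(67/Y) + q(8) = (-36 - 67/(-3929/3143))/(18 + 67/(-3929/3143)) + 8**2 = (-36 - 67*(-3143)/3929)/(18 + 67*(-3143/3929)) + 64 = (-36 - 1*(-210581/3929))/(18 - 210581/3929) + 64 = (-36 + 210581/3929)/(-139859/3929) + 64 = -3929/139859*69137/3929 + 64 = -69137/139859 + 64 = 8881839/139859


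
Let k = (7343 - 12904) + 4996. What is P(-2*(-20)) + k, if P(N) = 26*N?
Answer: 475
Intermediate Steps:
k = -565 (k = -5561 + 4996 = -565)
P(-2*(-20)) + k = 26*(-2*(-20)) - 565 = 26*40 - 565 = 1040 - 565 = 475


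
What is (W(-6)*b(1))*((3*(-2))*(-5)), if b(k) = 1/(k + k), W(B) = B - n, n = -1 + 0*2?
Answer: -75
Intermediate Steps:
n = -1 (n = -1 + 0 = -1)
W(B) = 1 + B (W(B) = B - 1*(-1) = B + 1 = 1 + B)
b(k) = 1/(2*k)
(W(-6)*b(1))*((3*(-2))*(-5)) = ((1 - 6)*((½)/1))*((3*(-2))*(-5)) = (-5/2)*(-6*(-5)) = -5*½*30 = -5/2*30 = -75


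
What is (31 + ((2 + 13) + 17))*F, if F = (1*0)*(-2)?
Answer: 0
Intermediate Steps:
F = 0 (F = 0*(-2) = 0)
(31 + ((2 + 13) + 17))*F = (31 + ((2 + 13) + 17))*0 = (31 + (15 + 17))*0 = (31 + 32)*0 = 63*0 = 0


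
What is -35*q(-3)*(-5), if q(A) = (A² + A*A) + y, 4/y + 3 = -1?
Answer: 2975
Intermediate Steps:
y = -1 (y = 4/(-3 - 1) = 4/(-4) = 4*(-¼) = -1)
q(A) = -1 + 2*A² (q(A) = (A² + A*A) - 1 = (A² + A²) - 1 = 2*A² - 1 = -1 + 2*A²)
-35*q(-3)*(-5) = -35*(-1 + 2*(-3)²)*(-5) = -35*(-1 + 2*9)*(-5) = -35*(-1 + 18)*(-5) = -35*17*(-5) = -595*(-5) = 2975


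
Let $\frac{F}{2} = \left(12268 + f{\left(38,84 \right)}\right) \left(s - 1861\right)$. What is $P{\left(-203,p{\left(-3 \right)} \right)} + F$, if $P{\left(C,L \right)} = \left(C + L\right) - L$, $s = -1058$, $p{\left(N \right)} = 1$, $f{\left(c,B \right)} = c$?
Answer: $-71842631$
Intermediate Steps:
$P{\left(C,L \right)} = C$
$F = -71842428$ ($F = 2 \left(12268 + 38\right) \left(-1058 - 1861\right) = 2 \cdot 12306 \left(-2919\right) = 2 \left(-35921214\right) = -71842428$)
$P{\left(-203,p{\left(-3 \right)} \right)} + F = -203 - 71842428 = -71842631$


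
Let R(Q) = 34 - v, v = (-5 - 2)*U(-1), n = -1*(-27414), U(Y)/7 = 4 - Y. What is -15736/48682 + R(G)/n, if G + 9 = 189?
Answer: -23211357/74142686 ≈ -0.31306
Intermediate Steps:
G = 180 (G = -9 + 189 = 180)
U(Y) = 28 - 7*Y (U(Y) = 7*(4 - Y) = 28 - 7*Y)
n = 27414
v = -245 (v = (-5 - 2)*(28 - 7*(-1)) = -7*(28 + 7) = -7*35 = -245)
R(Q) = 279 (R(Q) = 34 - 1*(-245) = 34 + 245 = 279)
-15736/48682 + R(G)/n = -15736/48682 + 279/27414 = -15736*1/48682 + 279*(1/27414) = -7868/24341 + 31/3046 = -23211357/74142686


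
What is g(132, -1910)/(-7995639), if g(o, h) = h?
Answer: 1910/7995639 ≈ 0.00023888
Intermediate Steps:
g(132, -1910)/(-7995639) = -1910/(-7995639) = -1910*(-1/7995639) = 1910/7995639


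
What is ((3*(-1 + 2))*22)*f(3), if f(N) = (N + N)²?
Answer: 2376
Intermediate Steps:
f(N) = 4*N² (f(N) = (2*N)² = 4*N²)
((3*(-1 + 2))*22)*f(3) = ((3*(-1 + 2))*22)*(4*3²) = ((3*1)*22)*(4*9) = (3*22)*36 = 66*36 = 2376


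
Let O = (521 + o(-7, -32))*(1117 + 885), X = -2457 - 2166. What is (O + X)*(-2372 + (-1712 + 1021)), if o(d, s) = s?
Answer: -2984449365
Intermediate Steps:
X = -4623
O = 978978 (O = (521 - 32)*(1117 + 885) = 489*2002 = 978978)
(O + X)*(-2372 + (-1712 + 1021)) = (978978 - 4623)*(-2372 + (-1712 + 1021)) = 974355*(-2372 - 691) = 974355*(-3063) = -2984449365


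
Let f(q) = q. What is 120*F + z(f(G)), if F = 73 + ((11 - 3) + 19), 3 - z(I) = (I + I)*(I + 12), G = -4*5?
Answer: 11683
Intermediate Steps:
G = -20
z(I) = 3 - 2*I*(12 + I) (z(I) = 3 - (I + I)*(I + 12) = 3 - 2*I*(12 + I))
F = 100 (F = 73 + (8 + 19) = 73 + 27 = 100)
120*F + z(f(G)) = 120*100 + (3 - 24*(-20) - 2*(-20)²) = 12000 + (3 + 480 - 2*400) = 12000 + (3 + 480 - 800) = 12000 - 317 = 11683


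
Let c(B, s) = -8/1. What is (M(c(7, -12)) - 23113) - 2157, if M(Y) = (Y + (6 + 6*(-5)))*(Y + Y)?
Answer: -24758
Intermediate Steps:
c(B, s) = -8 (c(B, s) = -8*1 = -8)
M(Y) = 2*Y*(-24 + Y) (M(Y) = (Y + (6 - 30))*(2*Y) = (Y - 24)*(2*Y) = (-24 + Y)*(2*Y) = 2*Y*(-24 + Y))
(M(c(7, -12)) - 23113) - 2157 = (2*(-8)*(-24 - 8) - 23113) - 2157 = (2*(-8)*(-32) - 23113) - 2157 = (512 - 23113) - 2157 = -22601 - 2157 = -24758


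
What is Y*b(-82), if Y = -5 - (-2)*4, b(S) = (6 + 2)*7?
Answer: 168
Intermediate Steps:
b(S) = 56 (b(S) = 8*7 = 56)
Y = 3 (Y = -5 - 1*(-8) = -5 + 8 = 3)
Y*b(-82) = 3*56 = 168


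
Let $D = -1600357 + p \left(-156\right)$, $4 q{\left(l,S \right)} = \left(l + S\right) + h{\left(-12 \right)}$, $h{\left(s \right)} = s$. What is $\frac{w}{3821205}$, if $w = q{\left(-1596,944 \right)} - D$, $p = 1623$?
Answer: $\frac{617793}{1273735} \approx 0.48502$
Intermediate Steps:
$q{\left(l,S \right)} = -3 + \frac{S}{4} + \frac{l}{4}$ ($q{\left(l,S \right)} = \frac{\left(l + S\right) - 12}{4} = \frac{\left(S + l\right) - 12}{4} = \frac{-12 + S + l}{4} = -3 + \frac{S}{4} + \frac{l}{4}$)
$D = -1853545$ ($D = -1600357 + 1623 \left(-156\right) = -1600357 - 253188 = -1853545$)
$w = 1853379$ ($w = \left(-3 + \frac{1}{4} \cdot 944 + \frac{1}{4} \left(-1596\right)\right) - -1853545 = \left(-3 + 236 - 399\right) + 1853545 = -166 + 1853545 = 1853379$)
$\frac{w}{3821205} = \frac{1853379}{3821205} = 1853379 \cdot \frac{1}{3821205} = \frac{617793}{1273735}$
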